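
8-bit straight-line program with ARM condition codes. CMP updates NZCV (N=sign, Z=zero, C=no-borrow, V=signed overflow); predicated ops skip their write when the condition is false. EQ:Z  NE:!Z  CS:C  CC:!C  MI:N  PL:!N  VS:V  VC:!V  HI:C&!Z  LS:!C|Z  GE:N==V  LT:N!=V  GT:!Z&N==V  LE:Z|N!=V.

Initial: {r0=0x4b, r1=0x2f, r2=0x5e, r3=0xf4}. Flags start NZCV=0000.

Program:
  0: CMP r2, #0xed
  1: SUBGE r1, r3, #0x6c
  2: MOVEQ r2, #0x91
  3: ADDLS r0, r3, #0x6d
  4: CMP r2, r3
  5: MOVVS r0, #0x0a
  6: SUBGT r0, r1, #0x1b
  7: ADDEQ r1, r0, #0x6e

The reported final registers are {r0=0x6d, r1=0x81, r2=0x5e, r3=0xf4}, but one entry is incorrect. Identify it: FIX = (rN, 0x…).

FIX = (r1, 0x88)

[0] flags=0000 → (cmp)
[1] flags=0000 GE?T → r1=0x88
[2] flags=0000 EQ?F → skip
[3] flags=0000 LS?T → r0=0x61
[4] flags=0000 → (cmp)
[5] flags=0000 VS?F → skip
[6] flags=0000 GT?T → r0=0x6d
[7] flags=0000 EQ?F → skip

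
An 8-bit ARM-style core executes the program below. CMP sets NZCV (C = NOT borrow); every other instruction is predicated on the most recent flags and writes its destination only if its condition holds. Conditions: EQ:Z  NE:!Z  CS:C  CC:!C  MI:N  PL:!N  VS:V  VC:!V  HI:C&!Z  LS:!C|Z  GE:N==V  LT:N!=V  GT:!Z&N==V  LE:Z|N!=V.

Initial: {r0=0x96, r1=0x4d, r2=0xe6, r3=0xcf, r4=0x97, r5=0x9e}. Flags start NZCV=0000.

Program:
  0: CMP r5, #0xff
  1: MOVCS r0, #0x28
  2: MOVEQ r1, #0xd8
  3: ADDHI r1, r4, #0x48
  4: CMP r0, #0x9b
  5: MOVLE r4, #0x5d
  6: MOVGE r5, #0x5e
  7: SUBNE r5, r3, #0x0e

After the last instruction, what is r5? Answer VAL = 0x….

VAL = 0xc1

0: ✓ CMP  NZCV=1000
1: · MOVCS
2: · MOVEQ
3: · ADDHI
4: ✓ CMP  NZCV=1000
5: ✓ MOVLE  r4←0x5d
6: · MOVGE
7: ✓ SUBNE  r5←0xc1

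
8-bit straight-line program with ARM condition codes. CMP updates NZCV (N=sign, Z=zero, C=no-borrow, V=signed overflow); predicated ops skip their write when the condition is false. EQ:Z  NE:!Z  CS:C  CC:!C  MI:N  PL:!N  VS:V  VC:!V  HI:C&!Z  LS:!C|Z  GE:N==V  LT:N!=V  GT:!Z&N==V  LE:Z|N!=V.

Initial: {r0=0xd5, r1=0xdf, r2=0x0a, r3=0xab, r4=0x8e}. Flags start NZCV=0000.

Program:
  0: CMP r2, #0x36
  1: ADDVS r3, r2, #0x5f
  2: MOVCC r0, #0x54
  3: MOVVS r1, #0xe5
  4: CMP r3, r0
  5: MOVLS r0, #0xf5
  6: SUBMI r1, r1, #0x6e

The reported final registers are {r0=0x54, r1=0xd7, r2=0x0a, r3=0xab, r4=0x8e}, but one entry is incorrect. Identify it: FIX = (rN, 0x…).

[0] flags=1000 → (cmp)
[1] flags=1000 VS?F → skip
[2] flags=1000 CC?T → r0=0x54
[3] flags=1000 VS?F → skip
[4] flags=0011 → (cmp)
[5] flags=0011 LS?F → skip
[6] flags=0011 MI?F → skip

FIX = (r1, 0xdf)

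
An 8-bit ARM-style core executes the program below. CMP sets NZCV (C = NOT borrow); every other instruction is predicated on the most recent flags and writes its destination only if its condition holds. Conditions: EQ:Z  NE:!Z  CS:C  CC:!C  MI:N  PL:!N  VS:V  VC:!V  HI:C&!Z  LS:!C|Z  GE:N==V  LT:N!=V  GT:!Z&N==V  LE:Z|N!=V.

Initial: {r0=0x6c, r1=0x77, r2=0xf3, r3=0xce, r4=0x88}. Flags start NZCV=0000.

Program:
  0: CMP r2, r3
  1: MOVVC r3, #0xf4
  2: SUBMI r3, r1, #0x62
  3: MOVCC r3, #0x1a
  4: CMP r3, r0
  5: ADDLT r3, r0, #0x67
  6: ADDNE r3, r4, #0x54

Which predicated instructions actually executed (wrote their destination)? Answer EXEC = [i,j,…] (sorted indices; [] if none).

EXEC = [1,5,6]

0: ✓ CMP  NZCV=0010
1: ✓ MOVVC  r3←0xf4
2: · SUBMI
3: · MOVCC
4: ✓ CMP  NZCV=1010
5: ✓ ADDLT  r3←0xd3
6: ✓ ADDNE  r3←0xdc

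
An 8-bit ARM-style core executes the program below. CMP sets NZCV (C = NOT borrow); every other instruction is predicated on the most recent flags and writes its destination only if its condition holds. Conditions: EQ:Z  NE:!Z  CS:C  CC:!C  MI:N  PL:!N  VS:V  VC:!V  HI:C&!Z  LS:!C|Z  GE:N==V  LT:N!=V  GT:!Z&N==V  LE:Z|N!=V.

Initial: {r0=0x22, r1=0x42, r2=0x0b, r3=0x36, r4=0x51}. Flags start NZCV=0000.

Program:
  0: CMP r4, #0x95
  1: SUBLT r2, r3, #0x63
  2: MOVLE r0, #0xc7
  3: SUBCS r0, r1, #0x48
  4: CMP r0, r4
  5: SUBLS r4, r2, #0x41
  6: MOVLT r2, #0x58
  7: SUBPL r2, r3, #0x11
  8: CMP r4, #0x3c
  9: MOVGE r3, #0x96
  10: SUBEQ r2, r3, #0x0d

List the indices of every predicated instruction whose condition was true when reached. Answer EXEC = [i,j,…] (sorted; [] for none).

EXEC = [5,6]

0: ✓ CMP  NZCV=1001
1: · SUBLT
2: · MOVLE
3: · SUBCS
4: ✓ CMP  NZCV=1000
5: ✓ SUBLS  r4←0xca
6: ✓ MOVLT  r2←0x58
7: · SUBPL
8: ✓ CMP  NZCV=1010
9: · MOVGE
10: · SUBEQ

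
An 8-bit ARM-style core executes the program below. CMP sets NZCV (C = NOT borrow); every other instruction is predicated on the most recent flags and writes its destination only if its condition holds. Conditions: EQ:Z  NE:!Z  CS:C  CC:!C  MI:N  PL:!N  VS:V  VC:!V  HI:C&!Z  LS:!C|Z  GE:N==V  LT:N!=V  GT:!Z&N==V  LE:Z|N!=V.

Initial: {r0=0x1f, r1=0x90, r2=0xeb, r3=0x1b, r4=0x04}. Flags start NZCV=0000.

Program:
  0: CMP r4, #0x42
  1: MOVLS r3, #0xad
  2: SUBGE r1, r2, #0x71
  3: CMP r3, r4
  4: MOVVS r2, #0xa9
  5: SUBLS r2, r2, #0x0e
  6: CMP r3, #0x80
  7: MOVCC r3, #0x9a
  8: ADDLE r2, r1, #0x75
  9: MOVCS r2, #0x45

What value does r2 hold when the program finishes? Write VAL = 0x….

VAL = 0x45

[0] flags=1000 → (cmp)
[1] flags=1000 LS?T → r3=0xad
[2] flags=1000 GE?F → skip
[3] flags=1010 → (cmp)
[4] flags=1010 VS?F → skip
[5] flags=1010 LS?F → skip
[6] flags=0010 → (cmp)
[7] flags=0010 CC?F → skip
[8] flags=0010 LE?F → skip
[9] flags=0010 CS?T → r2=0x45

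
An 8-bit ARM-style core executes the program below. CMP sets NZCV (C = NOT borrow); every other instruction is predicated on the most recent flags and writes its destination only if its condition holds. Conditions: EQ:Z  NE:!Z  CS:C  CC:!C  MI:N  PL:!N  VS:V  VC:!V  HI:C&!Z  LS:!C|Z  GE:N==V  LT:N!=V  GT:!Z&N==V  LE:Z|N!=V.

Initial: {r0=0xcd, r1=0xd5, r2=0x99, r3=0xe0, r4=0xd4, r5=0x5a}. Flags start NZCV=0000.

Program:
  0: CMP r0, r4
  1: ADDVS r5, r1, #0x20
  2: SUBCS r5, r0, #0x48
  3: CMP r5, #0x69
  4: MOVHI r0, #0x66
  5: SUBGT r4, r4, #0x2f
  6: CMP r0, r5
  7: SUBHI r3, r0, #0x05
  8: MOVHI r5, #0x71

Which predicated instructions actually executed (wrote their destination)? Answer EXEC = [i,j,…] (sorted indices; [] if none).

EXEC = [7,8]

[0] flags=1000 → (cmp)
[1] flags=1000 VS?F → skip
[2] flags=1000 CS?F → skip
[3] flags=1000 → (cmp)
[4] flags=1000 HI?F → skip
[5] flags=1000 GT?F → skip
[6] flags=0011 → (cmp)
[7] flags=0011 HI?T → r3=0xc8
[8] flags=0011 HI?T → r5=0x71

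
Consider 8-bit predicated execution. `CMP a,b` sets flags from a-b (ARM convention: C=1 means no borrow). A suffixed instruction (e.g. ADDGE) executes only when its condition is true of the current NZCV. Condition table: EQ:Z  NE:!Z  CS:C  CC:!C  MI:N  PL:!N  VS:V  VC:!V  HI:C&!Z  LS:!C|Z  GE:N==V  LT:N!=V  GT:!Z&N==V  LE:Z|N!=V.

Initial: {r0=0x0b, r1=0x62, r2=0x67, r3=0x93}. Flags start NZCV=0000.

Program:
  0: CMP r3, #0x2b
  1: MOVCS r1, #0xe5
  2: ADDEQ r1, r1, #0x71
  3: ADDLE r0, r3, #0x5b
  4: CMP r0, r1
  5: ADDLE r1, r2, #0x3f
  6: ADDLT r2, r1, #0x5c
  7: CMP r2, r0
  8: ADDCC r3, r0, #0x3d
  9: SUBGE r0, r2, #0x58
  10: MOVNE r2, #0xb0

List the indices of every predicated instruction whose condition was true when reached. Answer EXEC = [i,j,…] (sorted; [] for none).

EXEC = [1,3,8,9,10]

[0] flags=0011 → (cmp)
[1] flags=0011 CS?T → r1=0xe5
[2] flags=0011 EQ?F → skip
[3] flags=0011 LE?T → r0=0xee
[4] flags=0010 → (cmp)
[5] flags=0010 LE?F → skip
[6] flags=0010 LT?F → skip
[7] flags=0000 → (cmp)
[8] flags=0000 CC?T → r3=0x2b
[9] flags=0000 GE?T → r0=0x0f
[10] flags=0000 NE?T → r2=0xb0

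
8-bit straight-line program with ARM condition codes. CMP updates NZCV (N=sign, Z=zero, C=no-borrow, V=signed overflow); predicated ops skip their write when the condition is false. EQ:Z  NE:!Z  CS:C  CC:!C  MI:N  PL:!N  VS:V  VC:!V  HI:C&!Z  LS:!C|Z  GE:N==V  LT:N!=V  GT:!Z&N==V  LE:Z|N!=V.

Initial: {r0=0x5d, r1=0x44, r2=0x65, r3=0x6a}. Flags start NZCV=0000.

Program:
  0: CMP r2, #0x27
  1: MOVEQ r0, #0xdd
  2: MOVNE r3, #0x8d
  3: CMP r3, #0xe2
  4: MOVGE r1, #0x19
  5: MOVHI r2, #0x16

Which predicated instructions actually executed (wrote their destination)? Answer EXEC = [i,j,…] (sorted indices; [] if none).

EXEC = [2]

0: ✓ CMP  NZCV=0010
1: · MOVEQ
2: ✓ MOVNE  r3←0x8d
3: ✓ CMP  NZCV=1000
4: · MOVGE
5: · MOVHI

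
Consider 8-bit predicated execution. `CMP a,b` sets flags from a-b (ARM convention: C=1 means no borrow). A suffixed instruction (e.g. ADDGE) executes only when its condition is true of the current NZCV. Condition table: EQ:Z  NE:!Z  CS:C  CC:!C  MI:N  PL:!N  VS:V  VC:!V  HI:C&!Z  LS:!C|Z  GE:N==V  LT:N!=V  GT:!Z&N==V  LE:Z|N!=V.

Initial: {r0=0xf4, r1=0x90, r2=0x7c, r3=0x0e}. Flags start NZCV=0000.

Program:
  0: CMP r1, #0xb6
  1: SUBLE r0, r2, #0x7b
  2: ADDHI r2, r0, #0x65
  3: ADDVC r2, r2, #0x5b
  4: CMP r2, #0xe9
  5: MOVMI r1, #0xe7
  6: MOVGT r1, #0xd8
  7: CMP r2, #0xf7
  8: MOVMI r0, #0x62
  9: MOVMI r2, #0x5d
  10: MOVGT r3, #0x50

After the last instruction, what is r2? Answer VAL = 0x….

VAL = 0x5d

[0] flags=1000 → (cmp)
[1] flags=1000 LE?T → r0=0x01
[2] flags=1000 HI?F → skip
[3] flags=1000 VC?T → r2=0xd7
[4] flags=1000 → (cmp)
[5] flags=1000 MI?T → r1=0xe7
[6] flags=1000 GT?F → skip
[7] flags=1000 → (cmp)
[8] flags=1000 MI?T → r0=0x62
[9] flags=1000 MI?T → r2=0x5d
[10] flags=1000 GT?F → skip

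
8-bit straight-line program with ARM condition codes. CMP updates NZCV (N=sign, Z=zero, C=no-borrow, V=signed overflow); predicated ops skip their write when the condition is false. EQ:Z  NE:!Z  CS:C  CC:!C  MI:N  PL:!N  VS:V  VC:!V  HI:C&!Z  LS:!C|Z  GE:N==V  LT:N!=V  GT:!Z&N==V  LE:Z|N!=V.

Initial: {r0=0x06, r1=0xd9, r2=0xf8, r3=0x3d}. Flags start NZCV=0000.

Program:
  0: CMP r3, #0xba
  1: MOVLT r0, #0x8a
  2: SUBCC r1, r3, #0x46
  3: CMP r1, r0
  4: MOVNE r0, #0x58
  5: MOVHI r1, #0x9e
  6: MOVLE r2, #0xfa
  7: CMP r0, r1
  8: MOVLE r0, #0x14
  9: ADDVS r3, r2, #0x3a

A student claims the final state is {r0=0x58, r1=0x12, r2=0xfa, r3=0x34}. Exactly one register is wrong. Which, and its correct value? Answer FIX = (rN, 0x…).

[0] flags=1001 → (cmp)
[1] flags=1001 LT?F → skip
[2] flags=1001 CC?T → r1=0xf7
[3] flags=1010 → (cmp)
[4] flags=1010 NE?T → r0=0x58
[5] flags=1010 HI?T → r1=0x9e
[6] flags=1010 LE?T → r2=0xfa
[7] flags=1001 → (cmp)
[8] flags=1001 LE?F → skip
[9] flags=1001 VS?T → r3=0x34

FIX = (r1, 0x9e)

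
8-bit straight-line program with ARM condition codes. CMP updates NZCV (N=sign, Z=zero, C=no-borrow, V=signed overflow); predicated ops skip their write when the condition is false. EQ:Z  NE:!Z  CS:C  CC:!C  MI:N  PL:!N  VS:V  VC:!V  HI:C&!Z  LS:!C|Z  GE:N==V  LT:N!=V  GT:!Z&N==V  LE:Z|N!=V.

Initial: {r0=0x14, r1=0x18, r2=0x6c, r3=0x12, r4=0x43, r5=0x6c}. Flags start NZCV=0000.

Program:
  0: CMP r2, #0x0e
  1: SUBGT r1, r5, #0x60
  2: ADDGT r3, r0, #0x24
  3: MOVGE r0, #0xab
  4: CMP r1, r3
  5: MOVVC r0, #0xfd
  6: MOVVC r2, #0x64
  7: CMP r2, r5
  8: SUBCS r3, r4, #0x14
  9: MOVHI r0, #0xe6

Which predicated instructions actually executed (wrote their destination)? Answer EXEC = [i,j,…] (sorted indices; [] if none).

EXEC = [1,2,3,5,6]

0: ✓ CMP  NZCV=0010
1: ✓ SUBGT  r1←0x0c
2: ✓ ADDGT  r3←0x38
3: ✓ MOVGE  r0←0xab
4: ✓ CMP  NZCV=1000
5: ✓ MOVVC  r0←0xfd
6: ✓ MOVVC  r2←0x64
7: ✓ CMP  NZCV=1000
8: · SUBCS
9: · MOVHI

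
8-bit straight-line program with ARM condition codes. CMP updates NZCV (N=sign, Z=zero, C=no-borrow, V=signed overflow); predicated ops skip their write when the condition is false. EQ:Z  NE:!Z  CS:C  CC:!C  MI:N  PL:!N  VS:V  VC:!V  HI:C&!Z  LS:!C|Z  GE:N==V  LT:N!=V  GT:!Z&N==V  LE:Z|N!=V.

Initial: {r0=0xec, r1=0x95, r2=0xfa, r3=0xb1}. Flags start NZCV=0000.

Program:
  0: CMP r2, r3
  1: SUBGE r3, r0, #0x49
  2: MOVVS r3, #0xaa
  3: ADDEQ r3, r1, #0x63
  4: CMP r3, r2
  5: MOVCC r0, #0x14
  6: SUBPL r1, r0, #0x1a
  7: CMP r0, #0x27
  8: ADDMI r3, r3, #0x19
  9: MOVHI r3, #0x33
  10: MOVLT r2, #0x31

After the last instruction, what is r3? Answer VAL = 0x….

VAL = 0xbc

[0] flags=0010 → (cmp)
[1] flags=0010 GE?T → r3=0xa3
[2] flags=0010 VS?F → skip
[3] flags=0010 EQ?F → skip
[4] flags=1000 → (cmp)
[5] flags=1000 CC?T → r0=0x14
[6] flags=1000 PL?F → skip
[7] flags=1000 → (cmp)
[8] flags=1000 MI?T → r3=0xbc
[9] flags=1000 HI?F → skip
[10] flags=1000 LT?T → r2=0x31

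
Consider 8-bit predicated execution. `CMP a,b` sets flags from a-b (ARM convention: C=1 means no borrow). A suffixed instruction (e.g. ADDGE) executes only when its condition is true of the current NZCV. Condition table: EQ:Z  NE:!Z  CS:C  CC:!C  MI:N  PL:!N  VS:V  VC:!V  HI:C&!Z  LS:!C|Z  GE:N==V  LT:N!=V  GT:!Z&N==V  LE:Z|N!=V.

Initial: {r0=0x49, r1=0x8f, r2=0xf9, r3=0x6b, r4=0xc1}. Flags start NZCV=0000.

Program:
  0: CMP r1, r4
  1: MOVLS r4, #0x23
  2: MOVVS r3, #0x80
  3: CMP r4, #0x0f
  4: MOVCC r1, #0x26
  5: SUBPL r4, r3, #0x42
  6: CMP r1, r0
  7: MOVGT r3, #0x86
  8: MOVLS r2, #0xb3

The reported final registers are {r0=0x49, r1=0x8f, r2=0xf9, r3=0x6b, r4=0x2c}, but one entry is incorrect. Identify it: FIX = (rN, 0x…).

FIX = (r4, 0x29)

[0] flags=1000 → (cmp)
[1] flags=1000 LS?T → r4=0x23
[2] flags=1000 VS?F → skip
[3] flags=0010 → (cmp)
[4] flags=0010 CC?F → skip
[5] flags=0010 PL?T → r4=0x29
[6] flags=0011 → (cmp)
[7] flags=0011 GT?F → skip
[8] flags=0011 LS?F → skip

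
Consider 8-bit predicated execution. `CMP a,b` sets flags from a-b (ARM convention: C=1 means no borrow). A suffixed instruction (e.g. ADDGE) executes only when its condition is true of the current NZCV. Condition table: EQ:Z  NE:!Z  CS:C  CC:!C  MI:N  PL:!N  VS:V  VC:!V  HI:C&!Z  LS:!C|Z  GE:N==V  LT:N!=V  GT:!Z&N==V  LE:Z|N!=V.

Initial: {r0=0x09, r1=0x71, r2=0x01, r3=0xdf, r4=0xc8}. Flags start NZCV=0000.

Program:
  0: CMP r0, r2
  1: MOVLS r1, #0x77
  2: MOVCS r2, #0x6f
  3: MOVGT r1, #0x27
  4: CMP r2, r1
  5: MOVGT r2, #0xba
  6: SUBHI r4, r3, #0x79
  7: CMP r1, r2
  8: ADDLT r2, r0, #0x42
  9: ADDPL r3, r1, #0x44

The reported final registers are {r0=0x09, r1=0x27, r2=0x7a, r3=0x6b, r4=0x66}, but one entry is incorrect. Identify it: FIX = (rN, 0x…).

0: ✓ CMP  NZCV=0010
1: · MOVLS
2: ✓ MOVCS  r2←0x6f
3: ✓ MOVGT  r1←0x27
4: ✓ CMP  NZCV=0010
5: ✓ MOVGT  r2←0xba
6: ✓ SUBHI  r4←0x66
7: ✓ CMP  NZCV=0000
8: · ADDLT
9: ✓ ADDPL  r3←0x6b

FIX = (r2, 0xba)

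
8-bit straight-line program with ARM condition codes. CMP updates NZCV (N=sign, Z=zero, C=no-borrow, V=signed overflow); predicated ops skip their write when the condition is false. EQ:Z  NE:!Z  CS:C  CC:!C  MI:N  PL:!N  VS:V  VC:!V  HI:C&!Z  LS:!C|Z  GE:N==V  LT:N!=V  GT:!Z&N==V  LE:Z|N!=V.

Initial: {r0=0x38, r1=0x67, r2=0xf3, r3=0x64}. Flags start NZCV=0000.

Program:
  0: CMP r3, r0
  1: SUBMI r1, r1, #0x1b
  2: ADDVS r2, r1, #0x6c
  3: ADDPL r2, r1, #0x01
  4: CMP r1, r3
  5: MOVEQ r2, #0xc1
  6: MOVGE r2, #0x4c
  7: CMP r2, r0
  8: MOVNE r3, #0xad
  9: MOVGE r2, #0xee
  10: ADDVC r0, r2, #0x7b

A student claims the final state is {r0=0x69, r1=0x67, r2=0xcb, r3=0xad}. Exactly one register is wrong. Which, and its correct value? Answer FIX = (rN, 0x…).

FIX = (r2, 0xee)

[0] flags=0010 → (cmp)
[1] flags=0010 MI?F → skip
[2] flags=0010 VS?F → skip
[3] flags=0010 PL?T → r2=0x68
[4] flags=0010 → (cmp)
[5] flags=0010 EQ?F → skip
[6] flags=0010 GE?T → r2=0x4c
[7] flags=0010 → (cmp)
[8] flags=0010 NE?T → r3=0xad
[9] flags=0010 GE?T → r2=0xee
[10] flags=0010 VC?T → r0=0x69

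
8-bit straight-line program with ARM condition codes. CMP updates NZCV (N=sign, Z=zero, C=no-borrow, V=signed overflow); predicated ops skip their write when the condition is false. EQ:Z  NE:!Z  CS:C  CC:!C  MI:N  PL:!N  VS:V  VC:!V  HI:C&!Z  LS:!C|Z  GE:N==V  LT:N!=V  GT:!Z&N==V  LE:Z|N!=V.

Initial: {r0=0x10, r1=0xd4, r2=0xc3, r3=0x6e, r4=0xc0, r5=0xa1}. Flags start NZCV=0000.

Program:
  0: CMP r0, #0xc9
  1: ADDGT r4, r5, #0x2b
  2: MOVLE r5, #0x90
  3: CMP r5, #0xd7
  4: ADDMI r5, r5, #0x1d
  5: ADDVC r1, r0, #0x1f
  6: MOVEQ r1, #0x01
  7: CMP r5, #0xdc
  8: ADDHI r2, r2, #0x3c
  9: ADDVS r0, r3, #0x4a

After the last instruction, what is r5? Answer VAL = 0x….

[0] flags=0000 → (cmp)
[1] flags=0000 GT?T → r4=0xcc
[2] flags=0000 LE?F → skip
[3] flags=1000 → (cmp)
[4] flags=1000 MI?T → r5=0xbe
[5] flags=1000 VC?T → r1=0x2f
[6] flags=1000 EQ?F → skip
[7] flags=1000 → (cmp)
[8] flags=1000 HI?F → skip
[9] flags=1000 VS?F → skip

VAL = 0xbe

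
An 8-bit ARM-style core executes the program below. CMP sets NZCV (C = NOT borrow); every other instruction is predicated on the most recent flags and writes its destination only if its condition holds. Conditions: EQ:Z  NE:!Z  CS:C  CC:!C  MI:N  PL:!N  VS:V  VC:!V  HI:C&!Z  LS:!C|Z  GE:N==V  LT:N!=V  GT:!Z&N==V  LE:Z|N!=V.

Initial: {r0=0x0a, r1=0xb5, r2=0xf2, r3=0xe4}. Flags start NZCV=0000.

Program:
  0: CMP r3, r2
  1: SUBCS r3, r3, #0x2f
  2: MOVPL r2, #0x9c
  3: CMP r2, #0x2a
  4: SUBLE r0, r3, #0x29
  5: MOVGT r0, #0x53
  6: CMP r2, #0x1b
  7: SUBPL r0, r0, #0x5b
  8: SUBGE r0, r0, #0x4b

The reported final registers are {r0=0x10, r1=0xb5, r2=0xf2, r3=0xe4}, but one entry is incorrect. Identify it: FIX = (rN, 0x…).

FIX = (r0, 0xbb)

[0] flags=1000 → (cmp)
[1] flags=1000 CS?F → skip
[2] flags=1000 PL?F → skip
[3] flags=1010 → (cmp)
[4] flags=1010 LE?T → r0=0xbb
[5] flags=1010 GT?F → skip
[6] flags=1010 → (cmp)
[7] flags=1010 PL?F → skip
[8] flags=1010 GE?F → skip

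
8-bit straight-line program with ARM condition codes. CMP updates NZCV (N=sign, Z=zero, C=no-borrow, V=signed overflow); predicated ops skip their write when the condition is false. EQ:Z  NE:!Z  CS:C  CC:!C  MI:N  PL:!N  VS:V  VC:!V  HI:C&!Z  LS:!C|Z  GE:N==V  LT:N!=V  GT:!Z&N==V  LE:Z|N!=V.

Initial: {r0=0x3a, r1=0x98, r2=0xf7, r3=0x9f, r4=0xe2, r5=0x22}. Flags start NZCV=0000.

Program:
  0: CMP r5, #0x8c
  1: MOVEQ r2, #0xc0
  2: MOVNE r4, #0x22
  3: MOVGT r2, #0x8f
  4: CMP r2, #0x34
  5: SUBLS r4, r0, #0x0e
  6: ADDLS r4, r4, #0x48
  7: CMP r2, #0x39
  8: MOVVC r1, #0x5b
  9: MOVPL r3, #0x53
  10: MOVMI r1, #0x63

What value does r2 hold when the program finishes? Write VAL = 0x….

VAL = 0x8f

0: ✓ CMP  NZCV=1001
1: · MOVEQ
2: ✓ MOVNE  r4←0x22
3: ✓ MOVGT  r2←0x8f
4: ✓ CMP  NZCV=0011
5: · SUBLS
6: · ADDLS
7: ✓ CMP  NZCV=0011
8: · MOVVC
9: ✓ MOVPL  r3←0x53
10: · MOVMI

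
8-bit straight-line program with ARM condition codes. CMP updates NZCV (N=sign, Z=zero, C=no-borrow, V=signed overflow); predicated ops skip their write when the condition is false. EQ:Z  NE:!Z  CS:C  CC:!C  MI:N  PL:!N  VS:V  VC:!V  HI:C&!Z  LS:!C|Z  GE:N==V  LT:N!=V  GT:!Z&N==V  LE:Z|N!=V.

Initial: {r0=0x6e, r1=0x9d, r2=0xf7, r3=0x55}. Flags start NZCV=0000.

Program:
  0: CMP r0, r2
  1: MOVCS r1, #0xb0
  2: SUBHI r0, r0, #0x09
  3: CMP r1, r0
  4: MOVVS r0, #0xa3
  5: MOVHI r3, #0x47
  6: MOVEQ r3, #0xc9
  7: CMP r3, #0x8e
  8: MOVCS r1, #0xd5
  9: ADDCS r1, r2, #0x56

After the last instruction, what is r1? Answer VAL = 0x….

VAL = 0x9d

0: ✓ CMP  NZCV=0000
1: · MOVCS
2: · SUBHI
3: ✓ CMP  NZCV=0011
4: ✓ MOVVS  r0←0xa3
5: ✓ MOVHI  r3←0x47
6: · MOVEQ
7: ✓ CMP  NZCV=1001
8: · MOVCS
9: · ADDCS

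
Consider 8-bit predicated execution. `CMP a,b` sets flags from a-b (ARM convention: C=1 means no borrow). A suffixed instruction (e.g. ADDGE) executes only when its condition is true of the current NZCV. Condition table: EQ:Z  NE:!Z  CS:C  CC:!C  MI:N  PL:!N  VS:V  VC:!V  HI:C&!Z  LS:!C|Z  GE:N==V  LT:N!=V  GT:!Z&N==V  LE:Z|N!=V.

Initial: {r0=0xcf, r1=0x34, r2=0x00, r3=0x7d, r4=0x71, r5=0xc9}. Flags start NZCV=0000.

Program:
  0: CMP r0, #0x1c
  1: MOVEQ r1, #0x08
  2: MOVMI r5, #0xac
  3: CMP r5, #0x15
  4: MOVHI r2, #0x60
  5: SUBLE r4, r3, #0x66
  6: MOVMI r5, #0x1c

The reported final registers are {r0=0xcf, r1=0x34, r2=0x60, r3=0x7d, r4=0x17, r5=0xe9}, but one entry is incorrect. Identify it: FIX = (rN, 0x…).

0: ✓ CMP  NZCV=1010
1: · MOVEQ
2: ✓ MOVMI  r5←0xac
3: ✓ CMP  NZCV=1010
4: ✓ MOVHI  r2←0x60
5: ✓ SUBLE  r4←0x17
6: ✓ MOVMI  r5←0x1c

FIX = (r5, 0x1c)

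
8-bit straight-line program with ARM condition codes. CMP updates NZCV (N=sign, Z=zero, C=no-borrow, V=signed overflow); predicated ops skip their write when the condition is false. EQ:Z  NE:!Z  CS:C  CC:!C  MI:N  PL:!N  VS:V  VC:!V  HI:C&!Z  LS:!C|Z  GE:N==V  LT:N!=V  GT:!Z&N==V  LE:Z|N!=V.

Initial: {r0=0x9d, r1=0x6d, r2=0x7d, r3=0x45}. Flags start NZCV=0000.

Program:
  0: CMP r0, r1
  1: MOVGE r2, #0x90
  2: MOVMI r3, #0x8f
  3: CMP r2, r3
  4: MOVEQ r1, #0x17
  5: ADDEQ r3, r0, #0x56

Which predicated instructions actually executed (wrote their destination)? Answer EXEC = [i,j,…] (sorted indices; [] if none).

EXEC = []

0: ✓ CMP  NZCV=0011
1: · MOVGE
2: · MOVMI
3: ✓ CMP  NZCV=0010
4: · MOVEQ
5: · ADDEQ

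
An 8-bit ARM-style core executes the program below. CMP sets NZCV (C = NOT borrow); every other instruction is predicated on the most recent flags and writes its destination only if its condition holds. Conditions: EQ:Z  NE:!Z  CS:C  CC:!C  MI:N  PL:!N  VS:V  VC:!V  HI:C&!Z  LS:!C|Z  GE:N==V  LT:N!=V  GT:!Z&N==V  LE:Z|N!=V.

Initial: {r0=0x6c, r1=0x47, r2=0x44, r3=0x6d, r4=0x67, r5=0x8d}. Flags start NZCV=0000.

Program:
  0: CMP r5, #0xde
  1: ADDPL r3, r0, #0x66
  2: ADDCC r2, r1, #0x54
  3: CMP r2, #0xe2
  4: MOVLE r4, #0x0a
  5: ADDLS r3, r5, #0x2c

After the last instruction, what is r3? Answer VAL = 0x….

VAL = 0xb9

0: ✓ CMP  NZCV=1000
1: · ADDPL
2: ✓ ADDCC  r2←0x9b
3: ✓ CMP  NZCV=1000
4: ✓ MOVLE  r4←0x0a
5: ✓ ADDLS  r3←0xb9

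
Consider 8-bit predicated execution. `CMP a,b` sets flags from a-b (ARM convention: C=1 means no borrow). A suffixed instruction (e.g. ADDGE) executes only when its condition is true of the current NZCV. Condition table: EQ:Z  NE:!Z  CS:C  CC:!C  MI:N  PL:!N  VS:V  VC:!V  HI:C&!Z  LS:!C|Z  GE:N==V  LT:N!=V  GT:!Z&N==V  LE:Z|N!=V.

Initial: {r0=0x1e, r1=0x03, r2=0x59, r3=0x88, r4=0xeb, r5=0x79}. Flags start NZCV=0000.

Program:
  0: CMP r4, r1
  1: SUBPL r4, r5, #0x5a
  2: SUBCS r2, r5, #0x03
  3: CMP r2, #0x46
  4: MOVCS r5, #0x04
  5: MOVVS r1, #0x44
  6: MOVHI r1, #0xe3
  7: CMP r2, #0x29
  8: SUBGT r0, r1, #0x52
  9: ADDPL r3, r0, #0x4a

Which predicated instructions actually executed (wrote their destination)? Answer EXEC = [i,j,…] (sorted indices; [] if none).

0: ✓ CMP  NZCV=1010
1: · SUBPL
2: ✓ SUBCS  r2←0x76
3: ✓ CMP  NZCV=0010
4: ✓ MOVCS  r5←0x04
5: · MOVVS
6: ✓ MOVHI  r1←0xe3
7: ✓ CMP  NZCV=0010
8: ✓ SUBGT  r0←0x91
9: ✓ ADDPL  r3←0xdb

EXEC = [2,4,6,8,9]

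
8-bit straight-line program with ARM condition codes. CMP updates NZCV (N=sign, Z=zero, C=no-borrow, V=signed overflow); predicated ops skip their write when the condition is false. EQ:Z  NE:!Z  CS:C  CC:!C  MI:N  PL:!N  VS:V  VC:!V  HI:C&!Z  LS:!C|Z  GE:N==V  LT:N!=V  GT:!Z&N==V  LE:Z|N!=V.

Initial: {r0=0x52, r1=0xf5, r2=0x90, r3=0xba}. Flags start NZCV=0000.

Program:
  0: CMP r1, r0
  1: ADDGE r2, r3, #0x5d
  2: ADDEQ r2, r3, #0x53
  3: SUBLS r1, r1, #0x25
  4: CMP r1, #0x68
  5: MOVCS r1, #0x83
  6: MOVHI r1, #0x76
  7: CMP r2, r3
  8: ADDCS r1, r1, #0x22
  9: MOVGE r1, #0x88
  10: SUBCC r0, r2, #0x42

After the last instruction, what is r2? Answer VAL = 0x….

VAL = 0x90

0: ✓ CMP  NZCV=1010
1: · ADDGE
2: · ADDEQ
3: · SUBLS
4: ✓ CMP  NZCV=1010
5: ✓ MOVCS  r1←0x83
6: ✓ MOVHI  r1←0x76
7: ✓ CMP  NZCV=1000
8: · ADDCS
9: · MOVGE
10: ✓ SUBCC  r0←0x4e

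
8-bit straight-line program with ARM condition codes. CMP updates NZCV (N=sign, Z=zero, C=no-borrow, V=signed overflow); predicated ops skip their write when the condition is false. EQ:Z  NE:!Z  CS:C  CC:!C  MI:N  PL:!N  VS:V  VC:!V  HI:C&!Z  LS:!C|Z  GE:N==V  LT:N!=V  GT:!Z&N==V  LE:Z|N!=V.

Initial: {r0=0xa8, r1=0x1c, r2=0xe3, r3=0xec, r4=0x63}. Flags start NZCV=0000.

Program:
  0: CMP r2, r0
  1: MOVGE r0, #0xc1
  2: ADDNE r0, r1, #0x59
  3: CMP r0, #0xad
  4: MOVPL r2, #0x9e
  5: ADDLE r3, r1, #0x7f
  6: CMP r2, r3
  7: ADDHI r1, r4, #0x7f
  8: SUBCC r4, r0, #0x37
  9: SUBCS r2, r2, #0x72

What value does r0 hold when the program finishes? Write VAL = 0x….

0: ✓ CMP  NZCV=0010
1: ✓ MOVGE  r0←0xc1
2: ✓ ADDNE  r0←0x75
3: ✓ CMP  NZCV=1001
4: · MOVPL
5: · ADDLE
6: ✓ CMP  NZCV=1000
7: · ADDHI
8: ✓ SUBCC  r4←0x3e
9: · SUBCS

VAL = 0x75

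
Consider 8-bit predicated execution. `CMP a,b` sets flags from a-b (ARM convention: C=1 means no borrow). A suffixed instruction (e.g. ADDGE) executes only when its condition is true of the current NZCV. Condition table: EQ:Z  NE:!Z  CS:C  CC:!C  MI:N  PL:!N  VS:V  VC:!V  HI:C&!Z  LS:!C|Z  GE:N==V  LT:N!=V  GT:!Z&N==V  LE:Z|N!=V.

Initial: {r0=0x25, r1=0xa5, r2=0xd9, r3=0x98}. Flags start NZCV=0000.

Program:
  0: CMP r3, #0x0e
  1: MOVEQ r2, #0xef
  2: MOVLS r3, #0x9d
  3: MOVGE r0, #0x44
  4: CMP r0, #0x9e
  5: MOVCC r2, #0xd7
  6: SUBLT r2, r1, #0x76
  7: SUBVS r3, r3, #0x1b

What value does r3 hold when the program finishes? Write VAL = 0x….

VAL = 0x7d

[0] flags=1010 → (cmp)
[1] flags=1010 EQ?F → skip
[2] flags=1010 LS?F → skip
[3] flags=1010 GE?F → skip
[4] flags=1001 → (cmp)
[5] flags=1001 CC?T → r2=0xd7
[6] flags=1001 LT?F → skip
[7] flags=1001 VS?T → r3=0x7d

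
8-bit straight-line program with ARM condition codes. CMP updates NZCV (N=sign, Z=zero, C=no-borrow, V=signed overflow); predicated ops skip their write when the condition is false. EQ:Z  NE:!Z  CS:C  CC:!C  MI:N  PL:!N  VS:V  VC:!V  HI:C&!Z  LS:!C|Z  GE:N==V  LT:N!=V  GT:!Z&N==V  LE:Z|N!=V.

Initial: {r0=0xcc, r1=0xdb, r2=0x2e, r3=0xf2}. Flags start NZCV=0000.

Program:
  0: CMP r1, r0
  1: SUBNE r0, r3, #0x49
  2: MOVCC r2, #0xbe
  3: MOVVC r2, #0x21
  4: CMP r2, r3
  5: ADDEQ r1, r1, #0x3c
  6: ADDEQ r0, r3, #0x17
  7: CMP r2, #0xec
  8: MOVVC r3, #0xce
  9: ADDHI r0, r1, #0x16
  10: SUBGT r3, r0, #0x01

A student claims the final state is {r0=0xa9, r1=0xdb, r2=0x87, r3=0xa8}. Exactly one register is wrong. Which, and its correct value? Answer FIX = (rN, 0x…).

FIX = (r2, 0x21)

[0] flags=0010 → (cmp)
[1] flags=0010 NE?T → r0=0xa9
[2] flags=0010 CC?F → skip
[3] flags=0010 VC?T → r2=0x21
[4] flags=0000 → (cmp)
[5] flags=0000 EQ?F → skip
[6] flags=0000 EQ?F → skip
[7] flags=0000 → (cmp)
[8] flags=0000 VC?T → r3=0xce
[9] flags=0000 HI?F → skip
[10] flags=0000 GT?T → r3=0xa8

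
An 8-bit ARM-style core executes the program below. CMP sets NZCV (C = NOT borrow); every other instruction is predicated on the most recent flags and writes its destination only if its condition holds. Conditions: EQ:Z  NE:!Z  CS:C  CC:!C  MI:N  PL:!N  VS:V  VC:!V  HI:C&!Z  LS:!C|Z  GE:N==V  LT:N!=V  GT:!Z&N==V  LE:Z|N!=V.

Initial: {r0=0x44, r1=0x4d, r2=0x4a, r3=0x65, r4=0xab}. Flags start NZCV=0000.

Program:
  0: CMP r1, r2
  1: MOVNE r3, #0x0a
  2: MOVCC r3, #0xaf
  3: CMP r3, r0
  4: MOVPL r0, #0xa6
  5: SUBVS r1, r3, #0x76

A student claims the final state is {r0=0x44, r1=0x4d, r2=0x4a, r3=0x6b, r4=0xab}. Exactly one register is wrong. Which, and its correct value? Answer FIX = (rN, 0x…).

FIX = (r3, 0x0a)

[0] flags=0010 → (cmp)
[1] flags=0010 NE?T → r3=0x0a
[2] flags=0010 CC?F → skip
[3] flags=1000 → (cmp)
[4] flags=1000 PL?F → skip
[5] flags=1000 VS?F → skip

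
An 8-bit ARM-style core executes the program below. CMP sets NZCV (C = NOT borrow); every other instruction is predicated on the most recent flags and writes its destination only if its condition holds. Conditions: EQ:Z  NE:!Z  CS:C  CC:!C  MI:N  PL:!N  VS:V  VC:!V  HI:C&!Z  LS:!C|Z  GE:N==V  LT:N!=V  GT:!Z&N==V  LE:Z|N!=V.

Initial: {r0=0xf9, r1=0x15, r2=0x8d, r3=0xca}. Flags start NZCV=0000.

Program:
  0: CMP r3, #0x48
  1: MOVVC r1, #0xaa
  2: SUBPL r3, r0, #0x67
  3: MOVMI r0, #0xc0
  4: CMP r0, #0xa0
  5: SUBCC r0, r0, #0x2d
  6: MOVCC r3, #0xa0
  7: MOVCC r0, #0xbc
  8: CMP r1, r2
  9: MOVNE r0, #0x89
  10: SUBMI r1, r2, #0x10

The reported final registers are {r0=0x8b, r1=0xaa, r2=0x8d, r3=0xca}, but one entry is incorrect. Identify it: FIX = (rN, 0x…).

[0] flags=1010 → (cmp)
[1] flags=1010 VC?T → r1=0xaa
[2] flags=1010 PL?F → skip
[3] flags=1010 MI?T → r0=0xc0
[4] flags=0010 → (cmp)
[5] flags=0010 CC?F → skip
[6] flags=0010 CC?F → skip
[7] flags=0010 CC?F → skip
[8] flags=0010 → (cmp)
[9] flags=0010 NE?T → r0=0x89
[10] flags=0010 MI?F → skip

FIX = (r0, 0x89)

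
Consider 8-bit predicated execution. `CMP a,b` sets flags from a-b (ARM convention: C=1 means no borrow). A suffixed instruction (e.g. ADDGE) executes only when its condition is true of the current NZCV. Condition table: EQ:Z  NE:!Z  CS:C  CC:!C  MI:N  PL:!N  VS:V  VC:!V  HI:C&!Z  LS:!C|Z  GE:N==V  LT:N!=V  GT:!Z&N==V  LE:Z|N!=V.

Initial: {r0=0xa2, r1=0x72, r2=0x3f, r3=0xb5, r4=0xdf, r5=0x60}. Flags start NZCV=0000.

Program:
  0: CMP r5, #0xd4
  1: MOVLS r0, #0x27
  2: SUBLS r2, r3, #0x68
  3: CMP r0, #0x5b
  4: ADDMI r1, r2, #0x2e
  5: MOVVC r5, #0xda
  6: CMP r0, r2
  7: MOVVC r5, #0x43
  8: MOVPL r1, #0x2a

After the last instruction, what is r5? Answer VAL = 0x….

VAL = 0x43

[0] flags=1001 → (cmp)
[1] flags=1001 LS?T → r0=0x27
[2] flags=1001 LS?T → r2=0x4d
[3] flags=1000 → (cmp)
[4] flags=1000 MI?T → r1=0x7b
[5] flags=1000 VC?T → r5=0xda
[6] flags=1000 → (cmp)
[7] flags=1000 VC?T → r5=0x43
[8] flags=1000 PL?F → skip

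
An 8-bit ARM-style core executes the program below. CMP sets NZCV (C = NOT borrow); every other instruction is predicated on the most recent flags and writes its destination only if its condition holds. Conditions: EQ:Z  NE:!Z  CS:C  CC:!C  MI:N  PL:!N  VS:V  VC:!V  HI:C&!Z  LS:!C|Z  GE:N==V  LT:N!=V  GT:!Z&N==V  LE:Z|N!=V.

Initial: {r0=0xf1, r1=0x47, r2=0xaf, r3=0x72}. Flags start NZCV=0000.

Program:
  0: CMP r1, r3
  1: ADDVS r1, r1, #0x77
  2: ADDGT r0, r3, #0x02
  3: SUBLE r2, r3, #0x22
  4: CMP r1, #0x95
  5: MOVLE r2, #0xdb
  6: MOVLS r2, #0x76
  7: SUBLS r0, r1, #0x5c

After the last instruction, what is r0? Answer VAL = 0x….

0: ✓ CMP  NZCV=1000
1: · ADDVS
2: · ADDGT
3: ✓ SUBLE  r2←0x50
4: ✓ CMP  NZCV=1001
5: · MOVLE
6: ✓ MOVLS  r2←0x76
7: ✓ SUBLS  r0←0xeb

VAL = 0xeb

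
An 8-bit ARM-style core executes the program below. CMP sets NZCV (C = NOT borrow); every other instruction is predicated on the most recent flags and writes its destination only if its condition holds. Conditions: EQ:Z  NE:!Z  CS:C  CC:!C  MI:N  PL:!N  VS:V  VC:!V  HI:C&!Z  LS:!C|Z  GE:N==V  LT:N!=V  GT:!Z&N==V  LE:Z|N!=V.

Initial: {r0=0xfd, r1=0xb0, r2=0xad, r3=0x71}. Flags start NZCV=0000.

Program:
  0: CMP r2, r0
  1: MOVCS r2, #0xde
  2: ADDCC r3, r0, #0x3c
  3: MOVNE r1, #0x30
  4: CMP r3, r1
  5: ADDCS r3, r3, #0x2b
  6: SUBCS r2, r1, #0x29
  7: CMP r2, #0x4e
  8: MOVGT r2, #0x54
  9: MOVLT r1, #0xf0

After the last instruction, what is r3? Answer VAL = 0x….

VAL = 0x64

[0] flags=1000 → (cmp)
[1] flags=1000 CS?F → skip
[2] flags=1000 CC?T → r3=0x39
[3] flags=1000 NE?T → r1=0x30
[4] flags=0010 → (cmp)
[5] flags=0010 CS?T → r3=0x64
[6] flags=0010 CS?T → r2=0x07
[7] flags=1000 → (cmp)
[8] flags=1000 GT?F → skip
[9] flags=1000 LT?T → r1=0xf0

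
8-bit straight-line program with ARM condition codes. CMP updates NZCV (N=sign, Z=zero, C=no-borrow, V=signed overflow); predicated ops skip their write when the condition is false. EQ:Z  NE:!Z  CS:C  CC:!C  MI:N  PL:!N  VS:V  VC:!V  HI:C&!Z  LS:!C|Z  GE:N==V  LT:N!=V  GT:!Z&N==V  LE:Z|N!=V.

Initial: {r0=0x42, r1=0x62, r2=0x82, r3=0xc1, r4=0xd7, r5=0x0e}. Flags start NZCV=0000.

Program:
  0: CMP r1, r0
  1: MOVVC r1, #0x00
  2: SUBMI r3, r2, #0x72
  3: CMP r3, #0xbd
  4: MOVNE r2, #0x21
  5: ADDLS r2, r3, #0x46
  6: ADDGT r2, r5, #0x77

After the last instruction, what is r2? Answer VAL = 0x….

0: ✓ CMP  NZCV=0010
1: ✓ MOVVC  r1←0x00
2: · SUBMI
3: ✓ CMP  NZCV=0010
4: ✓ MOVNE  r2←0x21
5: · ADDLS
6: ✓ ADDGT  r2←0x85

VAL = 0x85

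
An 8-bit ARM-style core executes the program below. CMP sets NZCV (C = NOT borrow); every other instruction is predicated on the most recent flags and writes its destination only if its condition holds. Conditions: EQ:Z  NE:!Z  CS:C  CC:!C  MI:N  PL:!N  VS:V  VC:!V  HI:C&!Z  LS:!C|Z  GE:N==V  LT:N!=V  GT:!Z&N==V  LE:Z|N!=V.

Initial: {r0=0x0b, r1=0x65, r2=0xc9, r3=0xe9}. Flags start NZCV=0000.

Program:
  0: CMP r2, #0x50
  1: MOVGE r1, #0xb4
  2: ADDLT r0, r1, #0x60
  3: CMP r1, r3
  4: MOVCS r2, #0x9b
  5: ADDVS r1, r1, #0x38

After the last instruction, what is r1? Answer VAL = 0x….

VAL = 0x65

0: ✓ CMP  NZCV=0011
1: · MOVGE
2: ✓ ADDLT  r0←0xc5
3: ✓ CMP  NZCV=0000
4: · MOVCS
5: · ADDVS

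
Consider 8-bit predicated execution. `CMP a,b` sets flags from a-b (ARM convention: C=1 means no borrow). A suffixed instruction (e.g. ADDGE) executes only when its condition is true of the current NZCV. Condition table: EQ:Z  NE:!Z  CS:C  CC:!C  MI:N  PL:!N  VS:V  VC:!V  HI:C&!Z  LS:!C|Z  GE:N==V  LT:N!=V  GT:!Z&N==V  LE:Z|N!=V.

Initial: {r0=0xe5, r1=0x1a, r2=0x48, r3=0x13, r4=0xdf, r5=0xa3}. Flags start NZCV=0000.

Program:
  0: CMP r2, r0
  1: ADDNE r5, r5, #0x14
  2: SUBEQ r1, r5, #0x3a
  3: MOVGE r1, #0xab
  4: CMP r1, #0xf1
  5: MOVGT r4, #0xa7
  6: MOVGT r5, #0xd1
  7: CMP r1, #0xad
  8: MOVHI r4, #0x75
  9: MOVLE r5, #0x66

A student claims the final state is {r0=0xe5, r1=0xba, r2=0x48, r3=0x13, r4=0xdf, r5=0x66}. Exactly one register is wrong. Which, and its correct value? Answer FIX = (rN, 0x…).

0: ✓ CMP  NZCV=0000
1: ✓ ADDNE  r5←0xb7
2: · SUBEQ
3: ✓ MOVGE  r1←0xab
4: ✓ CMP  NZCV=1000
5: · MOVGT
6: · MOVGT
7: ✓ CMP  NZCV=1000
8: · MOVHI
9: ✓ MOVLE  r5←0x66

FIX = (r1, 0xab)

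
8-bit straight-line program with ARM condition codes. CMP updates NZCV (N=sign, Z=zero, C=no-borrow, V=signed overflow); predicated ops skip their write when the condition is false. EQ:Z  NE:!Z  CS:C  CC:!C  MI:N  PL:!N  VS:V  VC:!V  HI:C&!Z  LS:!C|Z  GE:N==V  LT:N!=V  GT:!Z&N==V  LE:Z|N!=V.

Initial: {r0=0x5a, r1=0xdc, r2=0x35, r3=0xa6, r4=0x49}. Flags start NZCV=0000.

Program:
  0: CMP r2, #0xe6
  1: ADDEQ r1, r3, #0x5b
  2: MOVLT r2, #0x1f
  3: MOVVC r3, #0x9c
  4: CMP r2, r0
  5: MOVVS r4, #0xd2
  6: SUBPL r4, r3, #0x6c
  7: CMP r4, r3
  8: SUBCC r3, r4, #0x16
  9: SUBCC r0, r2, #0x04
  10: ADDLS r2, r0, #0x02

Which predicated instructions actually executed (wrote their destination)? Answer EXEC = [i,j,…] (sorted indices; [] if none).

EXEC = [3,8,9,10]

[0] flags=0000 → (cmp)
[1] flags=0000 EQ?F → skip
[2] flags=0000 LT?F → skip
[3] flags=0000 VC?T → r3=0x9c
[4] flags=1000 → (cmp)
[5] flags=1000 VS?F → skip
[6] flags=1000 PL?F → skip
[7] flags=1001 → (cmp)
[8] flags=1001 CC?T → r3=0x33
[9] flags=1001 CC?T → r0=0x31
[10] flags=1001 LS?T → r2=0x33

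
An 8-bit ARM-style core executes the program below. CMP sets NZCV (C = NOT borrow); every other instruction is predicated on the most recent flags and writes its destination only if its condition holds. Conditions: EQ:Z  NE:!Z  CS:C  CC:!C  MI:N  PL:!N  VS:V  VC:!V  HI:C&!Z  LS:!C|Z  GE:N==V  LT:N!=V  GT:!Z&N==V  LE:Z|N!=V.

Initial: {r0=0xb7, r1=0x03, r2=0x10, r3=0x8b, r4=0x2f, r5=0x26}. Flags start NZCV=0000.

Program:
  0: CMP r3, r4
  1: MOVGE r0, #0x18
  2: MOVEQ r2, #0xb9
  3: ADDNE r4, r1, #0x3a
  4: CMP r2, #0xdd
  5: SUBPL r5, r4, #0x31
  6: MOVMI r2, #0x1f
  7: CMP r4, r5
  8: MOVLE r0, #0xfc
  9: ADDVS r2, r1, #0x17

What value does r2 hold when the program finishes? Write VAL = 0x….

VAL = 0x10

0: ✓ CMP  NZCV=0011
1: · MOVGE
2: · MOVEQ
3: ✓ ADDNE  r4←0x3d
4: ✓ CMP  NZCV=0000
5: ✓ SUBPL  r5←0x0c
6: · MOVMI
7: ✓ CMP  NZCV=0010
8: · MOVLE
9: · ADDVS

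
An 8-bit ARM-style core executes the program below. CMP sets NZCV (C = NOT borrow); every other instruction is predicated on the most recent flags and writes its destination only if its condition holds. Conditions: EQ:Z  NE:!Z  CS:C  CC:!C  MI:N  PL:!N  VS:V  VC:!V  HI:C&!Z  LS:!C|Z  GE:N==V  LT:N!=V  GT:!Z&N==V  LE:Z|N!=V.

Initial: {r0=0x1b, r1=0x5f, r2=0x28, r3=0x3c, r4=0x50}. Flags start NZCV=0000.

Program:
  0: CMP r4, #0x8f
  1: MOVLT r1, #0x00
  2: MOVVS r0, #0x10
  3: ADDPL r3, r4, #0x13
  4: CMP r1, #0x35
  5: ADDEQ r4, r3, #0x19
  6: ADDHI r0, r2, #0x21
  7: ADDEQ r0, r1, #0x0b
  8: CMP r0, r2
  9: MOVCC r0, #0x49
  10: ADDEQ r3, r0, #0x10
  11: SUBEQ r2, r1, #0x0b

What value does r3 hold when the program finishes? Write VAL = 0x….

VAL = 0x3c

[0] flags=1001 → (cmp)
[1] flags=1001 LT?F → skip
[2] flags=1001 VS?T → r0=0x10
[3] flags=1001 PL?F → skip
[4] flags=0010 → (cmp)
[5] flags=0010 EQ?F → skip
[6] flags=0010 HI?T → r0=0x49
[7] flags=0010 EQ?F → skip
[8] flags=0010 → (cmp)
[9] flags=0010 CC?F → skip
[10] flags=0010 EQ?F → skip
[11] flags=0010 EQ?F → skip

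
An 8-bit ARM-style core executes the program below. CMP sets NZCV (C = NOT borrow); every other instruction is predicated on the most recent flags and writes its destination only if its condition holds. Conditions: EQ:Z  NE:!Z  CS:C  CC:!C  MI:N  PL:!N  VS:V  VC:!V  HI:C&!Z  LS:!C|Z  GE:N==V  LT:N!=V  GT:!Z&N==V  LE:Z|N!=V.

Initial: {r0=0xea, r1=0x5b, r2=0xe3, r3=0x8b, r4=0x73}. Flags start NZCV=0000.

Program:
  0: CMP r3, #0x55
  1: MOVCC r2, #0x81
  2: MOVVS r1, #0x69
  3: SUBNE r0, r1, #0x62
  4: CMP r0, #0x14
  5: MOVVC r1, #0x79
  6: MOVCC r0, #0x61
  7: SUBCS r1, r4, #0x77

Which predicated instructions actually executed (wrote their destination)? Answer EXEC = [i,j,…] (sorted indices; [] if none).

[0] flags=0011 → (cmp)
[1] flags=0011 CC?F → skip
[2] flags=0011 VS?T → r1=0x69
[3] flags=0011 NE?T → r0=0x07
[4] flags=1000 → (cmp)
[5] flags=1000 VC?T → r1=0x79
[6] flags=1000 CC?T → r0=0x61
[7] flags=1000 CS?F → skip

EXEC = [2,3,5,6]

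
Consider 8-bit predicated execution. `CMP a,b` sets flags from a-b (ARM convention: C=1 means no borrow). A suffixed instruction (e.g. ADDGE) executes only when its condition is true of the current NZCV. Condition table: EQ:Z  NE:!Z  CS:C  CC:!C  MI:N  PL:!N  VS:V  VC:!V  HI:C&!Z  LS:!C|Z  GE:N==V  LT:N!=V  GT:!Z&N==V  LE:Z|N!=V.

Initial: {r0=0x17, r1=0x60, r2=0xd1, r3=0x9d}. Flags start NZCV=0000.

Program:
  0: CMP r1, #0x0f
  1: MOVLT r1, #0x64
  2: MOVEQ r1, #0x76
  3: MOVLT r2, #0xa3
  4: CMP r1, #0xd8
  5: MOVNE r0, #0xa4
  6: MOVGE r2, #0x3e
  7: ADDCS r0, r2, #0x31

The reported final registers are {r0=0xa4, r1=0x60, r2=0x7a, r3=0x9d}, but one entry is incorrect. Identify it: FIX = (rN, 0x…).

0: ✓ CMP  NZCV=0010
1: · MOVLT
2: · MOVEQ
3: · MOVLT
4: ✓ CMP  NZCV=1001
5: ✓ MOVNE  r0←0xa4
6: ✓ MOVGE  r2←0x3e
7: · ADDCS

FIX = (r2, 0x3e)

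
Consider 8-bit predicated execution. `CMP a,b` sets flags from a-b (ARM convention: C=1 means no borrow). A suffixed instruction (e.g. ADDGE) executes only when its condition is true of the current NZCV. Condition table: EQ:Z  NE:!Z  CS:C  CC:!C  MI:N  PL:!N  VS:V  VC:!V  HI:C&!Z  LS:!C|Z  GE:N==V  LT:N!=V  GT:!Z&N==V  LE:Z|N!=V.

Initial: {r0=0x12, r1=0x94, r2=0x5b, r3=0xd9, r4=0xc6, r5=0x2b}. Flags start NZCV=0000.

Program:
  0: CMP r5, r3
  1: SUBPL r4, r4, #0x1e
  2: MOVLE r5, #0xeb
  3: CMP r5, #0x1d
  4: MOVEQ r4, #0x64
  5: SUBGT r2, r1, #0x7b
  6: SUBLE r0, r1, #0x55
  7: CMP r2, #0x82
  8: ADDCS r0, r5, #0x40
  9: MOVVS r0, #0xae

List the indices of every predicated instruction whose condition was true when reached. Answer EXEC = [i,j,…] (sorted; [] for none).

[0] flags=0000 → (cmp)
[1] flags=0000 PL?T → r4=0xa8
[2] flags=0000 LE?F → skip
[3] flags=0010 → (cmp)
[4] flags=0010 EQ?F → skip
[5] flags=0010 GT?T → r2=0x19
[6] flags=0010 LE?F → skip
[7] flags=1001 → (cmp)
[8] flags=1001 CS?F → skip
[9] flags=1001 VS?T → r0=0xae

EXEC = [1,5,9]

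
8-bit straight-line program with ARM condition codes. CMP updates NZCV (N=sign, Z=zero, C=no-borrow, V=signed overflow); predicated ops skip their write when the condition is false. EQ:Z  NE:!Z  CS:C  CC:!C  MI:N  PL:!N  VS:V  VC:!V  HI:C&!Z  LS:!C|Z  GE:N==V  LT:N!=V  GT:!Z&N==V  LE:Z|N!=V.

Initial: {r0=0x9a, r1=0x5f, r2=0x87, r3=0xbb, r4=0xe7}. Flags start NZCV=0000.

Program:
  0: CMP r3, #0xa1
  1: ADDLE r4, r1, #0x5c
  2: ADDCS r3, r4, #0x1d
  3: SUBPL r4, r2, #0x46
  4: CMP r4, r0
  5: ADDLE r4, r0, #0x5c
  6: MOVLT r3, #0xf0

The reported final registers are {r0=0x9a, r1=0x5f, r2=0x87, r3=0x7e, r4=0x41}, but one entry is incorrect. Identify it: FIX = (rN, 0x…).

0: ✓ CMP  NZCV=0010
1: · ADDLE
2: ✓ ADDCS  r3←0x04
3: ✓ SUBPL  r4←0x41
4: ✓ CMP  NZCV=1001
5: · ADDLE
6: · MOVLT

FIX = (r3, 0x04)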